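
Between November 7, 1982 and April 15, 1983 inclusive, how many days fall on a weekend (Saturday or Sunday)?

45

November 7, 1982 is a Sunday.
From November 7, 1982 to April 15, 1983 is 160 days inclusive.
160 = 7 × 22 + 6, so there are 22 full weeks plus 6 extra days.
Each full week contributes 2 weekend days (Sat, Sun): 22 × 2 = 44.
The 6 extra days are Sun, Mon, Tue, Wed, Thu, Fri — 1 of them qualifies.
Total: 44 + 1 = 45.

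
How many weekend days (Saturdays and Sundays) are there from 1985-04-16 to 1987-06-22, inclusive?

228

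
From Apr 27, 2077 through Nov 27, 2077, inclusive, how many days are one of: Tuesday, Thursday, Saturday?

93

Apr 27, 2077 is a Tuesday.
From Apr 27, 2077 to Nov 27, 2077 is 215 days inclusive.
215 = 7 × 30 + 5, so there are 30 full weeks plus 5 extra days.
Each full week contributes 3 days from the set (Tue, Thu, Sat): 30 × 3 = 90.
The 5 extra days are Tue, Wed, Thu, Fri, Sat — 3 of them qualify.
Total: 90 + 3 = 93.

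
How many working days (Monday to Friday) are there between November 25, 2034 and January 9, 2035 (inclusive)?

32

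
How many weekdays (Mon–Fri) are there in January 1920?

1920-01-01 is a Thursday.
That's 31 days from start to end, counting both.
31 = 7 × 4 + 3, so there are 4 full weeks plus 3 extra days.
Each full week contributes 5 weekdays (Mon–Fri): 4 × 5 = 20.
The 3 extra days are Thu, Fri, Sat — 2 of them qualify.
Total: 20 + 2 = 22.

22 weekdays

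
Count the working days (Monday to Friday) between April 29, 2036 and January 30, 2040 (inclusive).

April 29, 2036 is a Tuesday.
The range spans 1372 days (inclusive of both endpoints).
1372 = 7 × 196, so the span is exactly 196 full weeks.
Each full week contributes 5 weekdays (Mon–Fri): 196 × 5 = 980.
Total: 980.

980 weekdays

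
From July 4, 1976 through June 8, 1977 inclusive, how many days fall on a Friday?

48 Fridays

July 4, 1976 is a Sunday.
That's 340 days from start to end, counting both.
340 = 7 × 48 + 4, so there are 48 full weeks plus 4 extra days.
Each full week contributes one Friday: 48 so far.
The 4 extra days are Sun, Mon, Tue, Wed — none qualify.
Total: 48 + 0 = 48.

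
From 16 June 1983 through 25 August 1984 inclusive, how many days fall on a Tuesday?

16 June 1983 is a Thursday.
That's 437 days from start to end, counting both.
437 = 7 × 62 + 3, so there are 62 full weeks plus 3 extra days.
Each full week contributes one Tuesday: 62 so far.
The 3 extra days are Thursday, Friday, Saturday — none qualify.
Total: 62 + 0 = 62.

62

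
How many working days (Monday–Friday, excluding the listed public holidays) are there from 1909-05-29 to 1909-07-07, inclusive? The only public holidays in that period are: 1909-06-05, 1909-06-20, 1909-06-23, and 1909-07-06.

26

1909-05-29 is a Saturday.
From 1909-05-29 to 1909-07-07 is 40 days inclusive.
40 = 7 × 5 + 5, so there are 5 full weeks plus 5 extra days.
Each full week contributes 5 weekdays (Mon–Fri): 5 × 5 = 25.
The 5 extra days are Saturday, Sunday, Monday, Tuesday, Wednesday — 3 of them qualify.
Total: 25 + 3 = 28.
Holidays: 1909-06-05 (Sat); 1909-06-20 (Sun); 1909-06-23 (Wed); 1909-07-06 (Tue).
2 of the 4 holidays fall on weekdays; the rest are weekends and were already excluded.
Business days: 28 − 2 = 26.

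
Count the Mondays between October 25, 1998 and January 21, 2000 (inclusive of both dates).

October 25, 1998 is a Sunday.
From October 25, 1998 to January 21, 2000 is 454 days inclusive.
454 = 7 × 64 + 6, so there are 64 full weeks plus 6 extra days.
Each full week contributes one Monday: 64 so far.
The 6 extra days are Sun, Mon, Tue, Wed, Thu, Fri — 1 of them qualifies.
Total: 64 + 1 = 65.

65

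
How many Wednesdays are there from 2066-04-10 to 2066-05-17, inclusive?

5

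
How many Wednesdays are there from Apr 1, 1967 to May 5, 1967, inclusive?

5

Apr 1, 1967 is a Saturday.
The range spans 35 days (inclusive of both endpoints).
35 = 7 × 5, so the span is exactly 5 full weeks.
Each full week contributes one Wednesday: 5 so far.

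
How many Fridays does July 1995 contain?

4

Jul 1, 1995 is a Saturday.
From Jul 1, 1995 to Jul 31, 1995 is 31 days inclusive.
31 = 7 × 4 + 3, so there are 4 full weeks plus 3 extra days.
Each full week contributes one Friday: 4 so far.
The 3 extra days are Sat, Sun, Mon — none qualify.
Total: 4 + 0 = 4.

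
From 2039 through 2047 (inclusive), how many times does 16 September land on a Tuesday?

Day of week of September 16 in each year:
2039: Fri, 2040: Sun, 2041: Mon, 2042: Tue ✓, 2043: Wed, 2044: Fri, 2045: Sat, 2046: Sun, 2047: Mon
Tuesdays: 2042.

1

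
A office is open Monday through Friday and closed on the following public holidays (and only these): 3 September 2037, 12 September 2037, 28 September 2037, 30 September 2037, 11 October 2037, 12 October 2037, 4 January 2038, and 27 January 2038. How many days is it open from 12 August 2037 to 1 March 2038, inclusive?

138 working days

12 August 2037 is a Wednesday.
The range spans 202 days (inclusive of both endpoints).
202 = 7 × 28 + 6, so there are 28 full weeks plus 6 extra days.
Each full week contributes 5 weekdays (Mon–Fri): 28 × 5 = 140.
The 6 extra days are Wednesday, Thursday, Friday, Saturday, Sunday, Monday — 4 of them qualify.
Total: 140 + 4 = 144.
Holidays: 3 September 2037 (Thu); 12 September 2037 (Sat); 28 September 2037 (Mon); 30 September 2037 (Wed); 11 October 2037 (Sun); 12 October 2037 (Mon); 4 January 2038 (Mon); 27 January 2038 (Wed).
6 of the 8 holidays fall on weekdays; the rest are weekends and were already excluded.
Business days: 144 − 6 = 138.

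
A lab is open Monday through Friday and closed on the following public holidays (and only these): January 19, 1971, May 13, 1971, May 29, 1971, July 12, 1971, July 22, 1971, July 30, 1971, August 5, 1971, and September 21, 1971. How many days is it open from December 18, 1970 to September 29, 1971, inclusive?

December 18, 1970 is a Friday.
That's 286 days from start to end, counting both.
286 = 7 × 40 + 6, so there are 40 full weeks plus 6 extra days.
Each full week contributes 5 weekdays (Mon–Fri): 40 × 5 = 200.
The 6 extra days are Friday, Saturday, Sunday, Monday, Tuesday, Wednesday — 4 of them qualify.
Total: 200 + 4 = 204.
Holidays: January 19, 1971 (Tue); May 13, 1971 (Thu); May 29, 1971 (Sat); July 12, 1971 (Mon); July 22, 1971 (Thu); July 30, 1971 (Fri); August 5, 1971 (Thu); September 21, 1971 (Tue).
7 of the 8 holidays fall on weekdays; the rest are weekends and were already excluded.
Business days: 204 − 7 = 197.

197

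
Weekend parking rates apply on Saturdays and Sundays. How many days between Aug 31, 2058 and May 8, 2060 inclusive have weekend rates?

Aug 31, 2058 is a Saturday.
That's 617 days from start to end, counting both.
617 = 7 × 88 + 1, so there are 88 full weeks plus 1 extra day.
Each full week contributes 2 weekend days (Sat, Sun): 88 × 2 = 176.
The 1 extra day is Sat — 1 of them qualifies.
Total: 176 + 1 = 177.

177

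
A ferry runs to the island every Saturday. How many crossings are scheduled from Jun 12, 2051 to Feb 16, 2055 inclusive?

192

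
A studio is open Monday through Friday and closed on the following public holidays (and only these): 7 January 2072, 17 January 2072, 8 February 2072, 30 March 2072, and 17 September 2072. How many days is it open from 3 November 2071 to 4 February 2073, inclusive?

3 November 2071 is a Tuesday.
From 3 November 2071 to 4 February 2073 is 460 days inclusive.
460 = 7 × 65 + 5, so there are 65 full weeks plus 5 extra days.
Each full week contributes 5 weekdays (Mon–Fri): 65 × 5 = 325.
The 5 extra days are Tue, Wed, Thu, Fri, Sat — 4 of them qualify.
Total: 325 + 4 = 329.
Holidays: 7 January 2072 (Thu); 17 January 2072 (Sun); 8 February 2072 (Mon); 30 March 2072 (Wed); 17 September 2072 (Sat).
3 of the 5 holidays fall on weekdays; the rest are weekends and were already excluded.
Business days: 329 − 3 = 326.

326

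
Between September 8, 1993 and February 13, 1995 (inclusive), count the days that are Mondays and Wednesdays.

September 8, 1993 is a Wednesday.
The range spans 524 days (inclusive of both endpoints).
524 = 7 × 74 + 6, so there are 74 full weeks plus 6 extra days.
Each full week contributes 2 days from the set (Mon, Wed): 74 × 2 = 148.
The 6 extra days are Wednesday, Thursday, Friday, Saturday, Sunday, Monday — 2 of them qualify.
Total: 148 + 2 = 150.

150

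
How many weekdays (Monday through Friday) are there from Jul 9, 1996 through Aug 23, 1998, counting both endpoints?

Jul 9, 1996 is a Tuesday.
That's 776 days from start to end, counting both.
776 = 7 × 110 + 6, so there are 110 full weeks plus 6 extra days.
Each full week contributes 5 weekdays (Mon–Fri): 110 × 5 = 550.
The 6 extra days are Tuesday, Wednesday, Thursday, Friday, Saturday, Sunday — 4 of them qualify.
Total: 550 + 4 = 554.

554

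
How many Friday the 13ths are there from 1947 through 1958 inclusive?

20

Friday-the-13ths by year:
1947: Jun
1948: Feb, Aug
1949: May
1950: Jan, Oct
1951: Apr, Jul
1952: Jun
1953: Feb, Mar, Nov
1954: Aug
1955: May
1956: Jan, Apr, Jul
1957: Sep, Dec
1958: Jun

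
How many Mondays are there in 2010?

January 1, 2010 is a Friday.
That's 365 days from start to end, counting both.
365 = 7 × 52 + 1, so there are 52 full weeks plus 1 extra day.
Each full week contributes one Monday: 52 so far.
The 1 extra day is Friday — none qualify.
Total: 52 + 0 = 52.

52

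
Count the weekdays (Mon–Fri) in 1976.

1 January 1976 is a Thursday.
The range spans 366 days (inclusive of both endpoints).
366 = 7 × 52 + 2, so there are 52 full weeks plus 2 extra days.
Each full week contributes 5 weekdays (Mon–Fri): 52 × 5 = 260.
The 2 extra days are Thursday, Friday — 2 of them qualify.
Total: 260 + 2 = 262.

262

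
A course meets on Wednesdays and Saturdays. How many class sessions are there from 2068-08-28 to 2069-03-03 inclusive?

2068-08-28 is a Tuesday.
From 2068-08-28 to 2069-03-03 is 188 days inclusive.
188 = 7 × 26 + 6, so there are 26 full weeks plus 6 extra days.
Each full week contributes 2 days from the set (Wed, Sat): 26 × 2 = 52.
The 6 extra days are Tue, Wed, Thu, Fri, Sat, Sun — 2 of them qualify.
Total: 52 + 2 = 54.

54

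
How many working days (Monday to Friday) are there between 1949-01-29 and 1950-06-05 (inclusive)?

1949-01-29 is a Saturday.
The range spans 493 days (inclusive of both endpoints).
493 = 7 × 70 + 3, so there are 70 full weeks plus 3 extra days.
Each full week contributes 5 weekdays (Mon–Fri): 70 × 5 = 350.
The 3 extra days are Sat, Sun, Mon — 1 of them qualifies.
Total: 350 + 1 = 351.

351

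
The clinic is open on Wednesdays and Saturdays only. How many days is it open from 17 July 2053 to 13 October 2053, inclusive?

25

17 July 2053 is a Thursday.
That's 89 days from start to end, counting both.
89 = 7 × 12 + 5, so there are 12 full weeks plus 5 extra days.
Each full week contributes 2 days from the set (Wed, Sat): 12 × 2 = 24.
The 5 extra days are Thursday, Friday, Saturday, Sunday, Monday — 1 of them qualifies.
Total: 24 + 1 = 25.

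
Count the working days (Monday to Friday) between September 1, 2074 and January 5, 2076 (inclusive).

September 1, 2074 is a Saturday.
From September 1, 2074 to January 5, 2076 is 492 days inclusive.
492 = 7 × 70 + 2, so there are 70 full weeks plus 2 extra days.
Each full week contributes 5 weekdays (Mon–Fri): 70 × 5 = 350.
The 2 extra days are Sat, Sun — none qualify.
Total: 350 + 0 = 350.

350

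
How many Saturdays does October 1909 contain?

5

October 1, 1909 is a Friday.
That's 31 days from start to end, counting both.
31 = 7 × 4 + 3, so there are 4 full weeks plus 3 extra days.
Each full week contributes one Saturday: 4 so far.
The 3 extra days are Friday, Saturday, Sunday — 1 of them qualifies.
Total: 4 + 1 = 5.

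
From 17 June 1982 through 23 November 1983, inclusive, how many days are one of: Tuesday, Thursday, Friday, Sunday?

17 June 1982 is a Thursday.
From 17 June 1982 to 23 November 1983 is 525 days inclusive.
525 = 7 × 75, so the span is exactly 75 full weeks.
Each full week contributes 4 days from the set (Tue, Thu, Fri, Sun): 75 × 4 = 300.

300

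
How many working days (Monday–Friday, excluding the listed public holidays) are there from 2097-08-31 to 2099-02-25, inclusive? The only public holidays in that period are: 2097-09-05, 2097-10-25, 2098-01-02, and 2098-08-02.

385 working days

2097-08-31 is a Saturday.
That's 544 days from start to end, counting both.
544 = 7 × 77 + 5, so there are 77 full weeks plus 5 extra days.
Each full week contributes 5 weekdays (Mon–Fri): 77 × 5 = 385.
The 5 extra days are Sat, Sun, Mon, Tue, Wed — 3 of them qualify.
Total: 385 + 3 = 388.
Holidays: 2097-09-05 (Thu); 2097-10-25 (Fri); 2098-01-02 (Thu); 2098-08-02 (Sat).
3 of the 4 holidays fall on weekdays; the rest are weekends and were already excluded.
Business days: 388 − 3 = 385.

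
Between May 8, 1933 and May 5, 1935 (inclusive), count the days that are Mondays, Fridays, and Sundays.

312

May 8, 1933 is a Monday.
The range spans 728 days (inclusive of both endpoints).
728 = 7 × 104, so the span is exactly 104 full weeks.
Each full week contributes 3 days from the set (Mon, Fri, Sun): 104 × 3 = 312.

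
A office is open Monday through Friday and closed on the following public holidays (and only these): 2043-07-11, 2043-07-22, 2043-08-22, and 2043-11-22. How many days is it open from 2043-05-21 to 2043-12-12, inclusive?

146

2043-05-21 is a Thursday.
The range spans 206 days (inclusive of both endpoints).
206 = 7 × 29 + 3, so there are 29 full weeks plus 3 extra days.
Each full week contributes 5 weekdays (Mon–Fri): 29 × 5 = 145.
The 3 extra days are Thu, Fri, Sat — 2 of them qualify.
Total: 145 + 2 = 147.
Holidays: 2043-07-11 (Sat); 2043-07-22 (Wed); 2043-08-22 (Sat); 2043-11-22 (Sun).
1 of the 4 holidays fall on weekdays; the rest are weekends and were already excluded.
Business days: 147 − 1 = 146.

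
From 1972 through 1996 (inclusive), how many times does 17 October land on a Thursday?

4

Day of week of October 17 in each year:
1972: Tue, 1973: Wed, 1974: Thu ✓, 1975: Fri, 1976: Sun, 1977: Mon, 1978: Tue, 1979: Wed, 1980: Fri, 1981: Sat, 1982: Sun, 1983: Mon, 1984: Wed, 1985: Thu ✓, 1986: Fri, 1987: Sat, 1988: Mon, 1989: Tue, 1990: Wed, 1991: Thu ✓, 1992: Sat, 1993: Sun, 1994: Mon, 1995: Tue, 1996: Thu ✓
Thursdays: 1974, 1985, 1991, 1996.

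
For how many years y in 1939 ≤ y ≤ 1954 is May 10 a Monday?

Day of week of May 10 in each year:
1939: Wed, 1940: Fri, 1941: Sat, 1942: Sun, 1943: Mon ✓, 1944: Wed, 1945: Thu, 1946: Fri, 1947: Sat, 1948: Mon ✓, 1949: Tue, 1950: Wed, 1951: Thu, 1952: Sat, 1953: Sun, 1954: Mon ✓
Mondays: 1943, 1948, 1954.

3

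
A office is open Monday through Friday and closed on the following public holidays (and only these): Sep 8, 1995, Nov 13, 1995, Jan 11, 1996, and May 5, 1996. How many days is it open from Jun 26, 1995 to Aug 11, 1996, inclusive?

Jun 26, 1995 is a Monday.
That's 413 days from start to end, counting both.
413 = 7 × 59, so the span is exactly 59 full weeks.
Each full week contributes 5 weekdays (Mon–Fri): 59 × 5 = 295.
Holidays: Sep 8, 1995 (Fri); Nov 13, 1995 (Mon); Jan 11, 1996 (Thu); May 5, 1996 (Sun).
3 of the 4 holidays fall on weekdays; the rest are weekends and were already excluded.
Business days: 295 − 3 = 292.

292 business days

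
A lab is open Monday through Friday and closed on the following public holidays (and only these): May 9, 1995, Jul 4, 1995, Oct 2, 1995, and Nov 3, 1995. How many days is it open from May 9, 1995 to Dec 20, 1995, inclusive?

May 9, 1995 is a Tuesday.
From May 9, 1995 to Dec 20, 1995 is 226 days inclusive.
226 = 7 × 32 + 2, so there are 32 full weeks plus 2 extra days.
Each full week contributes 5 weekdays (Mon–Fri): 32 × 5 = 160.
The 2 extra days are Tue, Wed — 2 of them qualify.
Total: 160 + 2 = 162.
Holidays: May 9, 1995 (Tue); Jul 4, 1995 (Tue); Oct 2, 1995 (Mon); Nov 3, 1995 (Fri).
All 4 holidays fall on weekdays, so subtract 4.
Business days: 162 − 4 = 158.

158 business days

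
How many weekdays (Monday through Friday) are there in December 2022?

Dec 1, 2022 is a Thursday.
From Dec 1, 2022 to Dec 31, 2022 is 31 days inclusive.
31 = 7 × 4 + 3, so there are 4 full weeks plus 3 extra days.
Each full week contributes 5 weekdays (Mon–Fri): 4 × 5 = 20.
The 3 extra days are Thursday, Friday, Saturday — 2 of them qualify.
Total: 20 + 2 = 22.

22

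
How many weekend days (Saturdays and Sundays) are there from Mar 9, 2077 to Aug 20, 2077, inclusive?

Mar 9, 2077 is a Tuesday.
From Mar 9, 2077 to Aug 20, 2077 is 165 days inclusive.
165 = 7 × 23 + 4, so there are 23 full weeks plus 4 extra days.
Each full week contributes 2 weekend days (Sat, Sun): 23 × 2 = 46.
The 4 extra days are Tue, Wed, Thu, Fri — none qualify.
Total: 46 + 0 = 46.

46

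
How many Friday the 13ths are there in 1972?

1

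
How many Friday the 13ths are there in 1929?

2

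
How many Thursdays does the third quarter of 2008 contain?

13

Jul 1, 2008 is a Tuesday.
From Jul 1, 2008 to Sep 30, 2008 is 92 days inclusive.
92 = 7 × 13 + 1, so there are 13 full weeks plus 1 extra day.
Each full week contributes one Thursday: 13 so far.
The 1 extra day is Tuesday — none qualify.
Total: 13 + 0 = 13.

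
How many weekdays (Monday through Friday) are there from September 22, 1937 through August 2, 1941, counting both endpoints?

1008

September 22, 1937 is a Wednesday.
That's 1411 days from start to end, counting both.
1411 = 7 × 201 + 4, so there are 201 full weeks plus 4 extra days.
Each full week contributes 5 weekdays (Mon–Fri): 201 × 5 = 1005.
The 4 extra days are Wednesday, Thursday, Friday, Saturday — 3 of them qualify.
Total: 1005 + 3 = 1008.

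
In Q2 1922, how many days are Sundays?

13

April 1, 1922 is a Saturday.
From April 1, 1922 to June 30, 1922 is 91 days inclusive.
91 = 7 × 13, so the span is exactly 13 full weeks.
Each full week contributes one Sunday: 13 so far.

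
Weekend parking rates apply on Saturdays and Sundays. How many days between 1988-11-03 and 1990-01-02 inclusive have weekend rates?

1988-11-03 is a Thursday.
From 1988-11-03 to 1990-01-02 is 426 days inclusive.
426 = 7 × 60 + 6, so there are 60 full weeks plus 6 extra days.
Each full week contributes 2 weekend days (Sat, Sun): 60 × 2 = 120.
The 6 extra days are Thursday, Friday, Saturday, Sunday, Monday, Tuesday — 2 of them qualify.
Total: 120 + 2 = 122.

122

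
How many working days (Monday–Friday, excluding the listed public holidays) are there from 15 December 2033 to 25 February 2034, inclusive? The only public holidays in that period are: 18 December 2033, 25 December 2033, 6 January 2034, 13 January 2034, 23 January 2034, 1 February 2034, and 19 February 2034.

15 December 2033 is a Thursday.
The range spans 73 days (inclusive of both endpoints).
73 = 7 × 10 + 3, so there are 10 full weeks plus 3 extra days.
Each full week contributes 5 weekdays (Mon–Fri): 10 × 5 = 50.
The 3 extra days are Thu, Fri, Sat — 2 of them qualify.
Total: 50 + 2 = 52.
Holidays: 18 December 2033 (Sun); 25 December 2033 (Sun); 6 January 2034 (Fri); 13 January 2034 (Fri); 23 January 2034 (Mon); 1 February 2034 (Wed); 19 February 2034 (Sun).
4 of the 7 holidays fall on weekdays; the rest are weekends and were already excluded.
Business days: 52 − 4 = 48.

48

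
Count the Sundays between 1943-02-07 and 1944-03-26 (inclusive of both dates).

60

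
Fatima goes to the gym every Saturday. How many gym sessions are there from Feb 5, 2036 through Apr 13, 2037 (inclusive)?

Feb 5, 2036 is a Tuesday.
That's 434 days from start to end, counting both.
434 = 7 × 62, so the span is exactly 62 full weeks.
Each full week contributes one Saturday: 62 so far.

62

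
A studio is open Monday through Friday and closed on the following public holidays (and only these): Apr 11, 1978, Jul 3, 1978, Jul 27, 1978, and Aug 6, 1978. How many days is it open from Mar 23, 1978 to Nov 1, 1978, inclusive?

Mar 23, 1978 is a Thursday.
That's 224 days from start to end, counting both.
224 = 7 × 32, so the span is exactly 32 full weeks.
Each full week contributes 5 weekdays (Mon–Fri): 32 × 5 = 160.
Holidays: Apr 11, 1978 (Tue); Jul 3, 1978 (Mon); Jul 27, 1978 (Thu); Aug 6, 1978 (Sun).
3 of the 4 holidays fall on weekdays; the rest are weekends and were already excluded.
Business days: 160 − 3 = 157.

157 working days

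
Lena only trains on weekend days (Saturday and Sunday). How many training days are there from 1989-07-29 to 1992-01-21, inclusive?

260

1989-07-29 is a Saturday.
The range spans 907 days (inclusive of both endpoints).
907 = 7 × 129 + 4, so there are 129 full weeks plus 4 extra days.
Each full week contributes 2 weekend days (Sat, Sun): 129 × 2 = 258.
The 4 extra days are Sat, Sun, Mon, Tue — 2 of them qualify.
Total: 258 + 2 = 260.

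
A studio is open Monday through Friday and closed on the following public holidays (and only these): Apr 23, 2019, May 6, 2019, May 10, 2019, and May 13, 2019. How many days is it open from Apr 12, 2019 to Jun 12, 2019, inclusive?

40 working days

Apr 12, 2019 is a Friday.
The range spans 62 days (inclusive of both endpoints).
62 = 7 × 8 + 6, so there are 8 full weeks plus 6 extra days.
Each full week contributes 5 weekdays (Mon–Fri): 8 × 5 = 40.
The 6 extra days are Friday, Saturday, Sunday, Monday, Tuesday, Wednesday — 4 of them qualify.
Total: 40 + 4 = 44.
Holidays: Apr 23, 2019 (Tue); May 6, 2019 (Mon); May 10, 2019 (Fri); May 13, 2019 (Mon).
All 4 holidays fall on weekdays, so subtract 4.
Business days: 44 − 4 = 40.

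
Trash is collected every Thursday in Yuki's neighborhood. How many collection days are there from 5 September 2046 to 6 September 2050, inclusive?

209

5 September 2046 is a Wednesday.
That's 1463 days from start to end, counting both.
1463 = 7 × 209, so the span is exactly 209 full weeks.
Each full week contributes one Thursday: 209 so far.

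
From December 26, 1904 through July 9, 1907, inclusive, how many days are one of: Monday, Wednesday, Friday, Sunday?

529

December 26, 1904 is a Monday.
From December 26, 1904 to July 9, 1907 is 926 days inclusive.
926 = 7 × 132 + 2, so there are 132 full weeks plus 2 extra days.
Each full week contributes 4 days from the set (Mon, Wed, Fri, Sun): 132 × 4 = 528.
The 2 extra days are Monday, Tuesday — 1 of them qualifies.
Total: 528 + 1 = 529.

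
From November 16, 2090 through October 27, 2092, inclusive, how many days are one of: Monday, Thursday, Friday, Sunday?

408

November 16, 2090 is a Thursday.
From November 16, 2090 to October 27, 2092 is 712 days inclusive.
712 = 7 × 101 + 5, so there are 101 full weeks plus 5 extra days.
Each full week contributes 4 days from the set (Mon, Thu, Fri, Sun): 101 × 4 = 404.
The 5 extra days are Thu, Fri, Sat, Sun, Mon — 4 of them qualify.
Total: 404 + 4 = 408.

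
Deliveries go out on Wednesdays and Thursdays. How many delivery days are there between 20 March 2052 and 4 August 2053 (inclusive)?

144

20 March 2052 is a Wednesday.
The range spans 503 days (inclusive of both endpoints).
503 = 7 × 71 + 6, so there are 71 full weeks plus 6 extra days.
Each full week contributes 2 days from the set (Wed, Thu): 71 × 2 = 142.
The 6 extra days are Wednesday, Thursday, Friday, Saturday, Sunday, Monday — 2 of them qualify.
Total: 142 + 2 = 144.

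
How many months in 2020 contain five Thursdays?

5

A month has five Thursdays exactly when Thursday falls within its first (length − 28) days.
Jan: 31 days, starts Wed → 5 of Wed, Thu, Fri ✓
Feb: 29 days, starts Sat → 5 of Sat
Mar: 31 days, starts Sun → 5 of Sun, Mon, Tue
Apr: 30 days, starts Wed → 5 of Wed, Thu ✓
May: 31 days, starts Fri → 5 of Fri, Sat, Sun
Jun: 30 days, starts Mon → 5 of Mon, Tue
Jul: 31 days, starts Wed → 5 of Wed, Thu, Fri ✓
Aug: 31 days, starts Sat → 5 of Sat, Sun, Mon
Sep: 30 days, starts Tue → 5 of Tue, Wed
Oct: 31 days, starts Thu → 5 of Thu, Fri, Sat ✓
Nov: 30 days, starts Sun → 5 of Sun, Mon
Dec: 31 days, starts Tue → 5 of Tue, Wed, Thu ✓
Months with five Thursdays: Jan, Apr, Jul, Oct, Dec.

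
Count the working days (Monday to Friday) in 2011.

260 weekdays

Jan 1, 2011 is a Saturday.
The range spans 365 days (inclusive of both endpoints).
365 = 7 × 52 + 1, so there are 52 full weeks plus 1 extra day.
Each full week contributes 5 weekdays (Mon–Fri): 52 × 5 = 260.
The 1 extra day is Sat — none qualify.
Total: 260 + 0 = 260.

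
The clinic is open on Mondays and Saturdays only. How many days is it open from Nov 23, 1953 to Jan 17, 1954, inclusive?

16

Nov 23, 1953 is a Monday.
From Nov 23, 1953 to Jan 17, 1954 is 56 days inclusive.
56 = 7 × 8, so the span is exactly 8 full weeks.
Each full week contributes 2 days from the set (Mon, Sat): 8 × 2 = 16.
Total: 16.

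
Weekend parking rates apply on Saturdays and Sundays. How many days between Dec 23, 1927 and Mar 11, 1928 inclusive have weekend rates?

Dec 23, 1927 is a Friday.
That's 80 days from start to end, counting both.
80 = 7 × 11 + 3, so there are 11 full weeks plus 3 extra days.
Each full week contributes 2 weekend days (Sat, Sun): 11 × 2 = 22.
The 3 extra days are Fri, Sat, Sun — 2 of them qualify.
Total: 22 + 2 = 24.

24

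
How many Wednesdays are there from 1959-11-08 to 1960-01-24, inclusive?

11 Wednesdays

1959-11-08 is a Sunday.
That's 78 days from start to end, counting both.
78 = 7 × 11 + 1, so there are 11 full weeks plus 1 extra day.
Each full week contributes one Wednesday: 11 so far.
The 1 extra day is Sun — none qualify.
Total: 11 + 0 = 11.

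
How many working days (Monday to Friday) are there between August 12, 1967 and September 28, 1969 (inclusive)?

555

August 12, 1967 is a Saturday.
From August 12, 1967 to September 28, 1969 is 779 days inclusive.
779 = 7 × 111 + 2, so there are 111 full weeks plus 2 extra days.
Each full week contributes 5 weekdays (Mon–Fri): 111 × 5 = 555.
The 2 extra days are Saturday, Sunday — none qualify.
Total: 555 + 0 = 555.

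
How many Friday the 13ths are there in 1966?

1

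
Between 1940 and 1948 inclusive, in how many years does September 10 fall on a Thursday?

Day of week of September 10 in each year:
1940: Tue, 1941: Wed, 1942: Thu ✓, 1943: Fri, 1944: Sun, 1945: Mon, 1946: Tue, 1947: Wed, 1948: Fri
Thursdays: 1942.

1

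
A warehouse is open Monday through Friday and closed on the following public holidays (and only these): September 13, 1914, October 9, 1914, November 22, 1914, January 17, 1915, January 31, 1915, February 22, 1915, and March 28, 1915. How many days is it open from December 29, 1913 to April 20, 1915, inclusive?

December 29, 1913 is a Monday.
The range spans 478 days (inclusive of both endpoints).
478 = 7 × 68 + 2, so there are 68 full weeks plus 2 extra days.
Each full week contributes 5 weekdays (Mon–Fri): 68 × 5 = 340.
The 2 extra days are Monday, Tuesday — 2 of them qualify.
Total: 340 + 2 = 342.
Holidays: September 13, 1914 (Sun); October 9, 1914 (Fri); November 22, 1914 (Sun); January 17, 1915 (Sun); January 31, 1915 (Sun); February 22, 1915 (Mon); March 28, 1915 (Sun).
2 of the 7 holidays fall on weekdays; the rest are weekends and were already excluded.
Business days: 342 − 2 = 340.

340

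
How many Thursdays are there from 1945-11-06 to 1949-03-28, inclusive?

177

1945-11-06 is a Tuesday.
The range spans 1239 days (inclusive of both endpoints).
1239 = 7 × 177, so the span is exactly 177 full weeks.
Each full week contributes one Thursday: 177 so far.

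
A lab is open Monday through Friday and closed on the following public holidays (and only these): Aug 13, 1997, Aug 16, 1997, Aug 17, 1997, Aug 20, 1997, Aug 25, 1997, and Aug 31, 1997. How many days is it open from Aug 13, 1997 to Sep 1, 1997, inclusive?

Aug 13, 1997 is a Wednesday.
The range spans 20 days (inclusive of both endpoints).
20 = 7 × 2 + 6, so there are 2 full weeks plus 6 extra days.
Each full week contributes 5 weekdays (Mon–Fri): 2 × 5 = 10.
The 6 extra days are Wed, Thu, Fri, Sat, Sun, Mon — 4 of them qualify.
Total: 10 + 4 = 14.
Holidays: Aug 13, 1997 (Wed); Aug 16, 1997 (Sat); Aug 17, 1997 (Sun); Aug 20, 1997 (Wed); Aug 25, 1997 (Mon); Aug 31, 1997 (Sun).
3 of the 6 holidays fall on weekdays; the rest are weekends and were already excluded.
Business days: 14 − 3 = 11.

11 business days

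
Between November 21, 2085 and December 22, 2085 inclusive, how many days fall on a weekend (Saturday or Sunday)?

November 21, 2085 is a Wednesday.
That's 32 days from start to end, counting both.
32 = 7 × 4 + 4, so there are 4 full weeks plus 4 extra days.
Each full week contributes 2 weekend days (Sat, Sun): 4 × 2 = 8.
The 4 extra days are Wednesday, Thursday, Friday, Saturday — 1 of them qualifies.
Total: 8 + 1 = 9.

9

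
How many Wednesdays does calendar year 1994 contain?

1 January 1994 is a Saturday.
That's 365 days from start to end, counting both.
365 = 7 × 52 + 1, so there are 52 full weeks plus 1 extra day.
Each full week contributes one Wednesday: 52 so far.
The 1 extra day is Saturday — none qualify.
Total: 52 + 0 = 52.

52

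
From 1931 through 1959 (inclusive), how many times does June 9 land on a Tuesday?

Day of week of June 9 in each year:
1931: Tue ✓, 1932: Thu, 1933: Fri, 1934: Sat, 1935: Sun, 1936: Tue ✓, 1937: Wed, 1938: Thu, 1939: Fri, 1940: Sun, 1941: Mon, 1942: Tue ✓, 1943: Wed, 1944: Fri, 1945: Sat, 1946: Sun, 1947: Mon, 1948: Wed, 1949: Thu, 1950: Fri, 1951: Sat, 1952: Mon, 1953: Tue ✓, 1954: Wed, 1955: Thu, 1956: Sat, 1957: Sun, 1958: Mon, 1959: Tue ✓
Tuesdays: 1931, 1936, 1942, 1953, 1959.

5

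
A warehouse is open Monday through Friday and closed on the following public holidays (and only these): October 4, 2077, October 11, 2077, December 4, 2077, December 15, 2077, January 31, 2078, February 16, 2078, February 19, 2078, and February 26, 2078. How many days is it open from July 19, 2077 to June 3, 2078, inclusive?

225

July 19, 2077 is a Monday.
The range spans 320 days (inclusive of both endpoints).
320 = 7 × 45 + 5, so there are 45 full weeks plus 5 extra days.
Each full week contributes 5 weekdays (Mon–Fri): 45 × 5 = 225.
The 5 extra days are Monday, Tuesday, Wednesday, Thursday, Friday — 5 of them qualify.
Total: 225 + 5 = 230.
Holidays: October 4, 2077 (Mon); October 11, 2077 (Mon); December 4, 2077 (Sat); December 15, 2077 (Wed); January 31, 2078 (Mon); February 16, 2078 (Wed); February 19, 2078 (Sat); February 26, 2078 (Sat).
5 of the 8 holidays fall on weekdays; the rest are weekends and were already excluded.
Business days: 230 − 5 = 225.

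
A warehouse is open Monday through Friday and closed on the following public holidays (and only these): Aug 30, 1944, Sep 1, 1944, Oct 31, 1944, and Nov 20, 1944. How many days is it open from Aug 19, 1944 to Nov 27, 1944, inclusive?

67

Aug 19, 1944 is a Saturday.
The range spans 101 days (inclusive of both endpoints).
101 = 7 × 14 + 3, so there are 14 full weeks plus 3 extra days.
Each full week contributes 5 weekdays (Mon–Fri): 14 × 5 = 70.
The 3 extra days are Saturday, Sunday, Monday — 1 of them qualifies.
Total: 70 + 1 = 71.
Holidays: Aug 30, 1944 (Wed); Sep 1, 1944 (Fri); Oct 31, 1944 (Tue); Nov 20, 1944 (Mon).
All 4 holidays fall on weekdays, so subtract 4.
Business days: 71 − 4 = 67.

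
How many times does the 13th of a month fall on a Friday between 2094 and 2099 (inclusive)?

Friday-the-13ths by year:
2094: Aug
2095: May
2096: Jan, Apr, Jul
2097: Sep, Dec
2098: Jun
2099: Feb, Mar, Nov

11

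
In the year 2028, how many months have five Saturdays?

5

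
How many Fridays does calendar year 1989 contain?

52

Jan 1, 1989 is a Sunday.
That's 365 days from start to end, counting both.
365 = 7 × 52 + 1, so there are 52 full weeks plus 1 extra day.
Each full week contributes one Friday: 52 so far.
The 1 extra day is Sunday — none qualify.
Total: 52 + 0 = 52.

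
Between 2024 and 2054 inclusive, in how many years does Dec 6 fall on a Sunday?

5

Day of week of December 6 in each year:
2024: Fri, 2025: Sat, 2026: Sun ✓, 2027: Mon, 2028: Wed, 2029: Thu, 2030: Fri, 2031: Sat, 2032: Mon, 2033: Tue, 2034: Wed, 2035: Thu, 2036: Sat, 2037: Sun ✓, 2038: Mon, 2039: Tue, 2040: Thu, 2041: Fri, 2042: Sat, 2043: Sun ✓, 2044: Tue, 2045: Wed, 2046: Thu, 2047: Fri, 2048: Sun ✓, 2049: Mon, 2050: Tue, 2051: Wed, 2052: Fri, 2053: Sat, 2054: Sun ✓
Sundays: 2026, 2037, 2043, 2048, 2054.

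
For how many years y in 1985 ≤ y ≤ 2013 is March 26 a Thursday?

Day of week of March 26 in each year:
1985: Tue, 1986: Wed, 1987: Thu ✓, 1988: Sat, 1989: Sun, 1990: Mon, 1991: Tue, 1992: Thu ✓, 1993: Fri, 1994: Sat, 1995: Sun, 1996: Tue, 1997: Wed, 1998: Thu ✓, 1999: Fri, 2000: Sun, 2001: Mon, 2002: Tue, 2003: Wed, 2004: Fri, 2005: Sat, 2006: Sun, 2007: Mon, 2008: Wed, 2009: Thu ✓, 2010: Fri, 2011: Sat, 2012: Mon, 2013: Tue
Thursdays: 1987, 1992, 1998, 2009.

4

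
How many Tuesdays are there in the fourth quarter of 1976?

13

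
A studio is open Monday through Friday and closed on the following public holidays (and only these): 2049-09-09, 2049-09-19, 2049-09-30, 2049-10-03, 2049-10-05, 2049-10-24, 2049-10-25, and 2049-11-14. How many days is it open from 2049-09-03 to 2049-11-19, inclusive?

52 business days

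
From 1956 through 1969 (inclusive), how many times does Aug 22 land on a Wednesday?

2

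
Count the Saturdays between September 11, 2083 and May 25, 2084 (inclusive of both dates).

37 Saturdays

September 11, 2083 is a Saturday.
From September 11, 2083 to May 25, 2084 is 258 days inclusive.
258 = 7 × 36 + 6, so there are 36 full weeks plus 6 extra days.
Each full week contributes one Saturday: 36 so far.
The 6 extra days are Sat, Sun, Mon, Tue, Wed, Thu — 1 of them qualifies.
Total: 36 + 1 = 37.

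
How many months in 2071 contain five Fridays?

A month has five Fridays exactly when Friday falls within its first (length − 28) days.
Jan: 31 days, starts Thu → 5 of Thu, Fri, Sat ✓
Feb: 28 days, starts Sun → 5 of (none)
Mar: 31 days, starts Sun → 5 of Sun, Mon, Tue
Apr: 30 days, starts Wed → 5 of Wed, Thu
May: 31 days, starts Fri → 5 of Fri, Sat, Sun ✓
Jun: 30 days, starts Mon → 5 of Mon, Tue
Jul: 31 days, starts Wed → 5 of Wed, Thu, Fri ✓
Aug: 31 days, starts Sat → 5 of Sat, Sun, Mon
Sep: 30 days, starts Tue → 5 of Tue, Wed
Oct: 31 days, starts Thu → 5 of Thu, Fri, Sat ✓
Nov: 30 days, starts Sun → 5 of Sun, Mon
Dec: 31 days, starts Tue → 5 of Tue, Wed, Thu
Months with five Fridays: Jan, May, Jul, Oct.

4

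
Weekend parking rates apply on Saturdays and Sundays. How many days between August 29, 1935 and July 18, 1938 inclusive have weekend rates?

August 29, 1935 is a Thursday.
From August 29, 1935 to July 18, 1938 is 1055 days inclusive.
1055 = 7 × 150 + 5, so there are 150 full weeks plus 5 extra days.
Each full week contributes 2 weekend days (Sat, Sun): 150 × 2 = 300.
The 5 extra days are Thursday, Friday, Saturday, Sunday, Monday — 2 of them qualify.
Total: 300 + 2 = 302.

302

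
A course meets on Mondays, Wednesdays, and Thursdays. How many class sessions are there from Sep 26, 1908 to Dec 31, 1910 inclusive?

354

Sep 26, 1908 is a Saturday.
From Sep 26, 1908 to Dec 31, 1910 is 827 days inclusive.
827 = 7 × 118 + 1, so there are 118 full weeks plus 1 extra day.
Each full week contributes 3 days from the set (Mon, Wed, Thu): 118 × 3 = 354.
The 1 extra day is Sat — none qualify.
Total: 354 + 0 = 354.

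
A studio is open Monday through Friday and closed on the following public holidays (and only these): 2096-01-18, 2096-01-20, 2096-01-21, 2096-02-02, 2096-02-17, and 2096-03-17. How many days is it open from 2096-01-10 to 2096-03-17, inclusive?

45

2096-01-10 is a Tuesday.
That's 68 days from start to end, counting both.
68 = 7 × 9 + 5, so there are 9 full weeks plus 5 extra days.
Each full week contributes 5 weekdays (Mon–Fri): 9 × 5 = 45.
The 5 extra days are Tue, Wed, Thu, Fri, Sat — 4 of them qualify.
Total: 45 + 4 = 49.
Holidays: 2096-01-18 (Wed); 2096-01-20 (Fri); 2096-01-21 (Sat); 2096-02-02 (Thu); 2096-02-17 (Fri); 2096-03-17 (Sat).
4 of the 6 holidays fall on weekdays; the rest are weekends and were already excluded.
Business days: 49 − 4 = 45.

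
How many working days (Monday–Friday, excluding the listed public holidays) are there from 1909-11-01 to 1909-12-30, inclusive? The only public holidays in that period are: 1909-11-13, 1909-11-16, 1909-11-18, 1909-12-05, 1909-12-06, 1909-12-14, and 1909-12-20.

1909-11-01 is a Monday.
The range spans 60 days (inclusive of both endpoints).
60 = 7 × 8 + 4, so there are 8 full weeks plus 4 extra days.
Each full week contributes 5 weekdays (Mon–Fri): 8 × 5 = 40.
The 4 extra days are Monday, Tuesday, Wednesday, Thursday — 4 of them qualify.
Total: 40 + 4 = 44.
Holidays: 1909-11-13 (Sat); 1909-11-16 (Tue); 1909-11-18 (Thu); 1909-12-05 (Sun); 1909-12-06 (Mon); 1909-12-14 (Tue); 1909-12-20 (Mon).
5 of the 7 holidays fall on weekdays; the rest are weekends and were already excluded.
Business days: 44 − 5 = 39.

39 working days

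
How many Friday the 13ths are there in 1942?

3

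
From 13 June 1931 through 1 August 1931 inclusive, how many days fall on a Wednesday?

13 June 1931 is a Saturday.
The range spans 50 days (inclusive of both endpoints).
50 = 7 × 7 + 1, so there are 7 full weeks plus 1 extra day.
Each full week contributes one Wednesday: 7 so far.
The 1 extra day is Saturday — none qualify.
Total: 7 + 0 = 7.

7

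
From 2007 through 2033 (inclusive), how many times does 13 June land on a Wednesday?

Day of week of June 13 in each year:
2007: Wed ✓, 2008: Fri, 2009: Sat, 2010: Sun, 2011: Mon, 2012: Wed ✓, 2013: Thu, 2014: Fri, 2015: Sat, 2016: Mon, 2017: Tue, 2018: Wed ✓, 2019: Thu, 2020: Sat, 2021: Sun, 2022: Mon, 2023: Tue, 2024: Thu, 2025: Fri, 2026: Sat, 2027: Sun, 2028: Tue, 2029: Wed ✓, 2030: Thu, 2031: Fri, 2032: Sun, 2033: Mon
Wednesdays: 2007, 2012, 2018, 2029.

4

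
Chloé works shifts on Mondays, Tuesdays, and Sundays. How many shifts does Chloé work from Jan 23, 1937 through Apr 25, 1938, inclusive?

Jan 23, 1937 is a Saturday.
From Jan 23, 1937 to Apr 25, 1938 is 458 days inclusive.
458 = 7 × 65 + 3, so there are 65 full weeks plus 3 extra days.
Each full week contributes 3 days from the set (Mon, Tue, Sun): 65 × 3 = 195.
The 3 extra days are Saturday, Sunday, Monday — 2 of them qualify.
Total: 195 + 2 = 197.

197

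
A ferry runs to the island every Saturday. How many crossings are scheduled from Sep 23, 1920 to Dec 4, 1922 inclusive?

115

Sep 23, 1920 is a Thursday.
The range spans 803 days (inclusive of both endpoints).
803 = 7 × 114 + 5, so there are 114 full weeks plus 5 extra days.
Each full week contributes one Saturday: 114 so far.
The 5 extra days are Thu, Fri, Sat, Sun, Mon — 1 of them qualifies.
Total: 114 + 1 = 115.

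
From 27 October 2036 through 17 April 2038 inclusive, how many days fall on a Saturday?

77

27 October 2036 is a Monday.
That's 538 days from start to end, counting both.
538 = 7 × 76 + 6, so there are 76 full weeks plus 6 extra days.
Each full week contributes one Saturday: 76 so far.
The 6 extra days are Monday, Tuesday, Wednesday, Thursday, Friday, Saturday — 1 of them qualifies.
Total: 76 + 1 = 77.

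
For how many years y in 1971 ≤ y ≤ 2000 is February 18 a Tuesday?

4

Day of week of February 18 in each year:
1971: Thu, 1972: Fri, 1973: Sun, 1974: Mon, 1975: Tue ✓, 1976: Wed, 1977: Fri, 1978: Sat, 1979: Sun, 1980: Mon, 1981: Wed, 1982: Thu, 1983: Fri, 1984: Sat, 1985: Mon, 1986: Tue ✓, 1987: Wed, 1988: Thu, 1989: Sat, 1990: Sun, 1991: Mon, 1992: Tue ✓, 1993: Thu, 1994: Fri, 1995: Sat, 1996: Sun, 1997: Tue ✓, 1998: Wed, 1999: Thu, 2000: Fri
Tuesdays: 1975, 1986, 1992, 1997.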